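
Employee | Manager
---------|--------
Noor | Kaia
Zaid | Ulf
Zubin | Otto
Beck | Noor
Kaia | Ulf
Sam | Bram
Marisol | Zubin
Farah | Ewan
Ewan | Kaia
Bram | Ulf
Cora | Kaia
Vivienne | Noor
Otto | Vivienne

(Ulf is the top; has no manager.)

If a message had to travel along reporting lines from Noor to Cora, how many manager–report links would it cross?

2

Noor is 1 level below Kaia, and Cora is 1 level below Kaia (their lowest common manager). The shortest path runs up from Noor to Kaia and back down to Cora: 1 + 1 = 2 links.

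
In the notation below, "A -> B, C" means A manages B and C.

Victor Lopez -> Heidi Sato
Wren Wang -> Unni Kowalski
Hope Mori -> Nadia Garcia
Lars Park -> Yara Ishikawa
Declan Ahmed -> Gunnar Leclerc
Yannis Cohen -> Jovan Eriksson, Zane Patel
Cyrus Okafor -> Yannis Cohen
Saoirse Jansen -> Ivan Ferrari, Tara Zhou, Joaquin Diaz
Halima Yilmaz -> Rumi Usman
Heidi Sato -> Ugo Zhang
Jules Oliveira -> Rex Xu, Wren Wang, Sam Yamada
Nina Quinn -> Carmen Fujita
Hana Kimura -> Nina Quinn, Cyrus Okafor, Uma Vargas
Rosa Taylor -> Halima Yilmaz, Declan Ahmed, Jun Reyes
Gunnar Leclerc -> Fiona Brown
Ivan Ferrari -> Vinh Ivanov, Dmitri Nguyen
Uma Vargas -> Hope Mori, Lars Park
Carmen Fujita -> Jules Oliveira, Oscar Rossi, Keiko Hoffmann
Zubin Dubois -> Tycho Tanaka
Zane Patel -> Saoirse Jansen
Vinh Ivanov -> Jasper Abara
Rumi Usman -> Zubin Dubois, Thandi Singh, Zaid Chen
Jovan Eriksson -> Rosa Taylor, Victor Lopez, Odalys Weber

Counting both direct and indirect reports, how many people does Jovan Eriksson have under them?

Jovan Eriksson directly manages Rosa Taylor, Victor Lopez, Odalys Weber. Under Rosa Taylor: Jun Reyes, Declan Ahmed, Gunnar Leclerc, Fiona Brown, Halima Yilmaz, Rumi Usman, Zaid Chen, Thandi Singh, Zubin Dubois, Tycho Tanaka (10). Under Victor Lopez: Heidi Sato, Ugo Zhang (2). Odalys Weber has no reports. So Jovan Eriksson's organization is 3 direct reports plus everyone under them: 11 + 3 + 1 = 15.

15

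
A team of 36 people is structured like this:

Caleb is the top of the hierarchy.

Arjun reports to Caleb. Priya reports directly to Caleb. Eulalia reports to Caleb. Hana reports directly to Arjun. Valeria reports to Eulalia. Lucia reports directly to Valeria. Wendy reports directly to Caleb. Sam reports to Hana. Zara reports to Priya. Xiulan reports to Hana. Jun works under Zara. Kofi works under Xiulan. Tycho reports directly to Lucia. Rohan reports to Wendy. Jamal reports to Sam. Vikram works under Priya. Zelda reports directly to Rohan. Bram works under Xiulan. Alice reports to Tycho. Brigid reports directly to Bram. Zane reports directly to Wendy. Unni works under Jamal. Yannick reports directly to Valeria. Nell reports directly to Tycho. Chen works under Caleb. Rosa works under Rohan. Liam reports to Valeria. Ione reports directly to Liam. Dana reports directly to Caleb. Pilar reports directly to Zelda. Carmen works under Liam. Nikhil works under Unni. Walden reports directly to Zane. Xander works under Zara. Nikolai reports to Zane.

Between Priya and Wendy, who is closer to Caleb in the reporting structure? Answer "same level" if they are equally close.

Both Priya and Wendy are 1 level below Caleb.

same level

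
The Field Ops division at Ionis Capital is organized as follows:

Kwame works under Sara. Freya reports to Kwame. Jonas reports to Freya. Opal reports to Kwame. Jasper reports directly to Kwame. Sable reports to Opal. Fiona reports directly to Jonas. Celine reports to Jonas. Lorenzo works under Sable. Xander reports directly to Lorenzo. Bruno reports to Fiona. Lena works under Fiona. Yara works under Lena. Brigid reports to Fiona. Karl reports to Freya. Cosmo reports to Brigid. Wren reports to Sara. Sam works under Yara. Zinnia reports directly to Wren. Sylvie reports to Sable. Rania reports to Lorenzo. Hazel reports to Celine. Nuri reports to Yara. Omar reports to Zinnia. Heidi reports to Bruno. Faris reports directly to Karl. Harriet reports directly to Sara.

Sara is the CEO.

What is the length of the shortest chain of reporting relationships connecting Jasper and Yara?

Jasper is 1 level below Kwame, and Yara is 5 levels below Kwame (their lowest common manager). The shortest path runs up from Jasper to Kwame and back down to Yara: 1 + 5 = 6 links.

6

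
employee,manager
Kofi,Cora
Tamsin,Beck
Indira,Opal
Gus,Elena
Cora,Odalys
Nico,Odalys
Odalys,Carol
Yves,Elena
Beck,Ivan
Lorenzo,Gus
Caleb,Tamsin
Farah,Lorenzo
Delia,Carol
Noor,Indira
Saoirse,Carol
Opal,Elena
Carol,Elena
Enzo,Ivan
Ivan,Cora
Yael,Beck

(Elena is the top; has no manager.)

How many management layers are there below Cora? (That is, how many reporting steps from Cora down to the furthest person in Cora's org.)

4

The longest chain under Cora runs Cora → Ivan → Beck → Tamsin → Caleb, which is 4 levels below Cora.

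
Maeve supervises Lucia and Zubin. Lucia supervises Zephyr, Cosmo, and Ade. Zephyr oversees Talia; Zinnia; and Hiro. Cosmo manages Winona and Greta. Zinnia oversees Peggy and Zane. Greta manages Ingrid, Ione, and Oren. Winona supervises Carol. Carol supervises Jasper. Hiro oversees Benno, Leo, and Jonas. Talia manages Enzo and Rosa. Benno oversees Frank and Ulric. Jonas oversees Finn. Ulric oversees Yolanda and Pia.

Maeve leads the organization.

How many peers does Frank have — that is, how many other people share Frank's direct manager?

Frank reports to Benno. Benno's other direct reports are Ulric — 1 peer.

1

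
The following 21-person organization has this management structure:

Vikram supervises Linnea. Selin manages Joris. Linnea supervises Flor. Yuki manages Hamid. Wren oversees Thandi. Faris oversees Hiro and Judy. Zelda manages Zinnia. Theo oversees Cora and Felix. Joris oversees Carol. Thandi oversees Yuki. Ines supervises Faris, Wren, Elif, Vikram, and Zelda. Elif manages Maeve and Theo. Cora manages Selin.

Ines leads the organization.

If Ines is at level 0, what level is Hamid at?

Chain from Hamid up to Ines: Hamid → Yuki → Thandi → Wren → Ines. That is 4 steps up, so Hamid is 4 levels below Ines.

4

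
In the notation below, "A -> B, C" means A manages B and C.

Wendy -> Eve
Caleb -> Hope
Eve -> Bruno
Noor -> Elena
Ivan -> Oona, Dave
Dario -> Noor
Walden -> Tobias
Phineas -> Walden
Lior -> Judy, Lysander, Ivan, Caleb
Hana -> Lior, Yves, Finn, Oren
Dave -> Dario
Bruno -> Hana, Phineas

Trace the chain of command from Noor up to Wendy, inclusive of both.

Noor -> Dario -> Dave -> Ivan -> Lior -> Hana -> Bruno -> Eve -> Wendy

Noor reports to Dario. Dario reports to Dave. Dave reports to Ivan. Ivan reports to Lior. Lior reports to Hana. Hana reports to Bruno. Bruno reports to Eve. Eve reports to Wendy. Wendy is at the top.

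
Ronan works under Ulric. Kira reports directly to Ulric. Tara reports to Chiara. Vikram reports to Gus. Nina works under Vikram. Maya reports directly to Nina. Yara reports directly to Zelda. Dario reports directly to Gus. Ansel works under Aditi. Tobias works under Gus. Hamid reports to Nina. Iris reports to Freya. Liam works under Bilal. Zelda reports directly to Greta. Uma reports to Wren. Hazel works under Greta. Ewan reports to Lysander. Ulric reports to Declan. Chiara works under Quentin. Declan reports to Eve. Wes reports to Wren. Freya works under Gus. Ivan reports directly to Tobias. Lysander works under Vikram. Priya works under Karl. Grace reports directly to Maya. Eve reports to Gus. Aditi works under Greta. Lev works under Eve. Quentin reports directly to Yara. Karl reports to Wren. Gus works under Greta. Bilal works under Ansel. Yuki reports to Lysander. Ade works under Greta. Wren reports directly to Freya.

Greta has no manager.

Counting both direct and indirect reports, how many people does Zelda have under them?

4

Zelda directly manages Yara. Under Yara: Quentin, Chiara, Tara (3). That's 4 in total.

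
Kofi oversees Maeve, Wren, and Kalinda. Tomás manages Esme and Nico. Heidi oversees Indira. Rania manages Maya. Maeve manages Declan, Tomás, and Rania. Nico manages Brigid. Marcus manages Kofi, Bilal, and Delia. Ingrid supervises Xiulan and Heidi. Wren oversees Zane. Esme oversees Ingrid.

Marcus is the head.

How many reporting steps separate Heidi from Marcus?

Chain from Heidi up to Marcus: Heidi → Ingrid → Esme → Tomás → Maeve → Kofi → Marcus. That is 6 steps up, so Heidi is 6 levels below Marcus.

6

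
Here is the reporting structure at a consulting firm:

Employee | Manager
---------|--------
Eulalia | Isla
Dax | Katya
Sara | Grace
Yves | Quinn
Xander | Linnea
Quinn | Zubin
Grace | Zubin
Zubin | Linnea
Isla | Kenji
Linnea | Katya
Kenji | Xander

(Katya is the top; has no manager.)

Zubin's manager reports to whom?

Zubin reports to Linnea, and Linnea reports to Katya. So Zubin's skip-level manager is Katya.

Katya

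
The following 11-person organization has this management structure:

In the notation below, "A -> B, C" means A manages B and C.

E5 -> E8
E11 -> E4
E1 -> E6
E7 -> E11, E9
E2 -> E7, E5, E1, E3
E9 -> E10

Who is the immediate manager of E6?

E1

E6 reports directly to E1.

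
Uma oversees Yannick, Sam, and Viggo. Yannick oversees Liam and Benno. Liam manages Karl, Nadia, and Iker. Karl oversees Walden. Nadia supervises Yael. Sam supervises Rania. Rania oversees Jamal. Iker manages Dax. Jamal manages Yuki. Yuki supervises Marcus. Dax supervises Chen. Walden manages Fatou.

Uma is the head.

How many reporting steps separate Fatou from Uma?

Chain from Fatou up to Uma: Fatou → Walden → Karl → Liam → Yannick → Uma. That is 5 steps up, so Fatou is 5 levels below Uma.

5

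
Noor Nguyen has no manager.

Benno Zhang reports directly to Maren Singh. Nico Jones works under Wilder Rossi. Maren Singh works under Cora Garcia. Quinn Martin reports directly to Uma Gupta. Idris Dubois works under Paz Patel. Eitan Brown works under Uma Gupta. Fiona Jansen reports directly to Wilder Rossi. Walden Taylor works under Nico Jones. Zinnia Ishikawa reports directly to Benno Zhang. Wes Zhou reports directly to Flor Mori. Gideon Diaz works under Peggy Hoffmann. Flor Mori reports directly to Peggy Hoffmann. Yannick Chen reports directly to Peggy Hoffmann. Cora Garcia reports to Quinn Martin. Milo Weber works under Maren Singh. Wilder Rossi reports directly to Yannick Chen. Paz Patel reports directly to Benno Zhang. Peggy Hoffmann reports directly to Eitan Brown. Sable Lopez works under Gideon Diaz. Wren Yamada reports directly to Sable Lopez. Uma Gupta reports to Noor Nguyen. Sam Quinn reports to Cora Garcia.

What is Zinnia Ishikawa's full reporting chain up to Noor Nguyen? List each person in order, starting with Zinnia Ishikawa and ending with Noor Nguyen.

Zinnia Ishikawa reports to Benno Zhang. Benno Zhang reports to Maren Singh. Maren Singh reports to Cora Garcia. Cora Garcia reports to Quinn Martin. Quinn Martin reports to Uma Gupta. Uma Gupta reports to Noor Nguyen. Noor Nguyen is at the top.

Zinnia Ishikawa -> Benno Zhang -> Maren Singh -> Cora Garcia -> Quinn Martin -> Uma Gupta -> Noor Nguyen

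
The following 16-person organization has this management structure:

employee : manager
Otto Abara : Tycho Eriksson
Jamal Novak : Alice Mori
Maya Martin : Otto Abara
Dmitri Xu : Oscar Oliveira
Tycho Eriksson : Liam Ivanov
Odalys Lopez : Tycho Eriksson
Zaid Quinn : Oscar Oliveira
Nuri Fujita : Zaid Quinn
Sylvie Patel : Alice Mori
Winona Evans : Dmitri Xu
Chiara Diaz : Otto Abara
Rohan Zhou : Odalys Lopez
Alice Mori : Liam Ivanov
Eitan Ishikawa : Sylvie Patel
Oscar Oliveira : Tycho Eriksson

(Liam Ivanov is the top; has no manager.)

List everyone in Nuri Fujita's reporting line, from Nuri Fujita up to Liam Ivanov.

Nuri Fujita -> Zaid Quinn -> Oscar Oliveira -> Tycho Eriksson -> Liam Ivanov

Nuri Fujita reports to Zaid Quinn. Zaid Quinn reports to Oscar Oliveira. Oscar Oliveira reports to Tycho Eriksson. Tycho Eriksson reports to Liam Ivanov. Liam Ivanov is at the top.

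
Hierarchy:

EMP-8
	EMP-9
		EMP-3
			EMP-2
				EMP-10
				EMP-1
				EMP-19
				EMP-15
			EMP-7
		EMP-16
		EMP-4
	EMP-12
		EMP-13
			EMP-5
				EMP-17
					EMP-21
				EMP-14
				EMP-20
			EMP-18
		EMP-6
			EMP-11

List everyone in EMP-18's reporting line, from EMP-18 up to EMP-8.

EMP-18 reports to EMP-13. EMP-13 reports to EMP-12. EMP-12 reports to EMP-8. EMP-8 is at the top.

EMP-18 -> EMP-13 -> EMP-12 -> EMP-8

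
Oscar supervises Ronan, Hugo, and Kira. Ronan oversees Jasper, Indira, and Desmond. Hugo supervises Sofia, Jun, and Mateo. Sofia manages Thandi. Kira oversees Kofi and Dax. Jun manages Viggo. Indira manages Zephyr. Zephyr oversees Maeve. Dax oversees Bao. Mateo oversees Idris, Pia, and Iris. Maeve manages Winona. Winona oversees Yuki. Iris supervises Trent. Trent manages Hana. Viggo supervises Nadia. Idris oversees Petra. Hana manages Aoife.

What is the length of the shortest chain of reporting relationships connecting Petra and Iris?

3

Petra is 2 levels below Mateo, and Iris is 1 level below Mateo (their lowest common manager). The shortest path runs up from Petra to Mateo and back down to Iris: 2 + 1 = 3 links.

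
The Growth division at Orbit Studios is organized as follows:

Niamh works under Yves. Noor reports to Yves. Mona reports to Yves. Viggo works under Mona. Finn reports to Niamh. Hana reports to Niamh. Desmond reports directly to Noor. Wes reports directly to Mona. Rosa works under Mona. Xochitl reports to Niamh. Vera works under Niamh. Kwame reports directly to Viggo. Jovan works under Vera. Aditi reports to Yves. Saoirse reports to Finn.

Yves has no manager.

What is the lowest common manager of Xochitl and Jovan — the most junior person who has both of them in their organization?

Niamh

Xochitl's chain of managers is Niamh, Yves. Jovan's chain of managers is Vera, Niamh, Yves. The first manager that appears in both chains is Niamh.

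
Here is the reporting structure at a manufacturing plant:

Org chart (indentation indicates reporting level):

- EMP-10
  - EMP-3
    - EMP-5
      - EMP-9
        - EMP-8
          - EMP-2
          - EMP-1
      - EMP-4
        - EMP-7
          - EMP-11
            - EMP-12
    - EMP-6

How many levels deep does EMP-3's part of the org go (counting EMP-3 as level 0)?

5

The longest chain under EMP-3 runs EMP-3 → EMP-5 → EMP-4 → EMP-7 → EMP-11 → EMP-12, which is 5 levels below EMP-3.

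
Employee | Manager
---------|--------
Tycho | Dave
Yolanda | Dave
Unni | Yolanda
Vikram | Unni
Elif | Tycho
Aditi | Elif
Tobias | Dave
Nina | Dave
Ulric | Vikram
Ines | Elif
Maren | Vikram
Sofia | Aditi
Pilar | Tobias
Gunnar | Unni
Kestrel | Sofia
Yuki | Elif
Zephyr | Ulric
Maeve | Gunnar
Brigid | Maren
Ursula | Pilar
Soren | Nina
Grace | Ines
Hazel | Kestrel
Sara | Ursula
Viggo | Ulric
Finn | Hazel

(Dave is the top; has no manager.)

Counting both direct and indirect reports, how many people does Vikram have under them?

Vikram directly manages Ulric, Maren. Under Ulric: Viggo, Zephyr (2). Under Maren: Brigid (1). So Vikram's organization is 2 direct reports plus everyone under them: 3 + 2 = 5.

5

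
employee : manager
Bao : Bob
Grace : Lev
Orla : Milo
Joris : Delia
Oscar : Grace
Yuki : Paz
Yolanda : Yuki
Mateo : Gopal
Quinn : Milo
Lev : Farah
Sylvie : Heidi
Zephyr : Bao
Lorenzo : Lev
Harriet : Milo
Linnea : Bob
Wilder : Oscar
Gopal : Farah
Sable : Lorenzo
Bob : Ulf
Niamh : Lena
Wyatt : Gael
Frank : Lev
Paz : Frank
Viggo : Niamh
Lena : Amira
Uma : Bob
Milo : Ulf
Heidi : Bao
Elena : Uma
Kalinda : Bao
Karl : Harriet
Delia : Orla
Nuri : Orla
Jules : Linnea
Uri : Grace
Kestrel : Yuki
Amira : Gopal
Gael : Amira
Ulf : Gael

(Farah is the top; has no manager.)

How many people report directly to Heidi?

1

Heidi directly manages Sylvie. That is 1 direct report.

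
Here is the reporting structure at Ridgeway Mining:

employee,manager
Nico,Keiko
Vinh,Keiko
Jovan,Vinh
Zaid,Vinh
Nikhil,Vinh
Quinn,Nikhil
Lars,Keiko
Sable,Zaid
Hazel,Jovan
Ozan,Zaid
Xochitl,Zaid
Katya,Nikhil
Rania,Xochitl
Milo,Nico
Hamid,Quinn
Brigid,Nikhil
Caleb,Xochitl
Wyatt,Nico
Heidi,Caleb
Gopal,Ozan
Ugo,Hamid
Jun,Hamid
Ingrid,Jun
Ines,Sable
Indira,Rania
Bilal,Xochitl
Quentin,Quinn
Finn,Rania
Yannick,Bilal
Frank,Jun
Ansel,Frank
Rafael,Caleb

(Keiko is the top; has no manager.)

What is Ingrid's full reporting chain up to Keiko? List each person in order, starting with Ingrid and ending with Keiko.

Ingrid -> Jun -> Hamid -> Quinn -> Nikhil -> Vinh -> Keiko

Ingrid reports to Jun. Jun reports to Hamid. Hamid reports to Quinn. Quinn reports to Nikhil. Nikhil reports to Vinh. Vinh reports to Keiko. Keiko is at the top.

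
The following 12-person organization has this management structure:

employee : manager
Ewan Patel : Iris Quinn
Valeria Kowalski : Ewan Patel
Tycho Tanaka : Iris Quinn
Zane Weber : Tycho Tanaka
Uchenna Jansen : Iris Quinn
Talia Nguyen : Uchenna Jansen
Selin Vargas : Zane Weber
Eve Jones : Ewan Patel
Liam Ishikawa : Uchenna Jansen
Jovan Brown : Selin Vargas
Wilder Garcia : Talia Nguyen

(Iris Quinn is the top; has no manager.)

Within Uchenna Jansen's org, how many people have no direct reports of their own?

2

The people in Uchenna Jansen's organization with no one reporting to them are Liam Ishikawa, Wilder Garcia. That is 2.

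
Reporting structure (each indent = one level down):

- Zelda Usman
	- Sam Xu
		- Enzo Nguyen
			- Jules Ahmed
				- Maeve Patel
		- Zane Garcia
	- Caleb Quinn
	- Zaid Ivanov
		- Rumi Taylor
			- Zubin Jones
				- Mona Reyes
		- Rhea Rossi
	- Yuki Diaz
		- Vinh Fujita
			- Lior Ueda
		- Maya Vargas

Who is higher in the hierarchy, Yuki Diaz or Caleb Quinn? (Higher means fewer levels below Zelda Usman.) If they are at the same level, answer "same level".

same level

Both Yuki Diaz and Caleb Quinn are 1 level below Zelda Usman.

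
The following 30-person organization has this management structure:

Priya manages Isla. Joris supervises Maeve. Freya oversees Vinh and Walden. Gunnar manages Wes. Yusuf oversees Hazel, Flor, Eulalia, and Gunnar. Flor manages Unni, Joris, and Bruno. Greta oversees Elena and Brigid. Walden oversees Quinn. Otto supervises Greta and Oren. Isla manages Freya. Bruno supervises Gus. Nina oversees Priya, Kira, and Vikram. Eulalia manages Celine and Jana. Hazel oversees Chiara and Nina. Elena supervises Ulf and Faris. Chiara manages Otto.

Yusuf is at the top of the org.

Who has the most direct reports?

Direct-report counts: Yusuf has 4; Gunnar has 1; Eulalia has 2; Flor has 3; Bruno has 1; Joris has 1; Hazel has 2; Nina has 3; Priya has 1; Isla has 1; Freya has 2; Walden has 1; Chiara has 1; Otto has 2; Greta has 2; Elena has 2. The largest is 4, held by Yusuf.

Yusuf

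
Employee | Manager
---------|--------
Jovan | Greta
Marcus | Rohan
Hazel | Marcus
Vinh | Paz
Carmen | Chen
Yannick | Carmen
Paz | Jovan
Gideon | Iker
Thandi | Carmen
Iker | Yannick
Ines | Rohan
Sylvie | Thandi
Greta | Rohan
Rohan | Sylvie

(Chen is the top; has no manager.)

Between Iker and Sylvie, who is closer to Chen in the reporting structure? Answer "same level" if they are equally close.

same level

Both Iker and Sylvie are 3 levels below Chen.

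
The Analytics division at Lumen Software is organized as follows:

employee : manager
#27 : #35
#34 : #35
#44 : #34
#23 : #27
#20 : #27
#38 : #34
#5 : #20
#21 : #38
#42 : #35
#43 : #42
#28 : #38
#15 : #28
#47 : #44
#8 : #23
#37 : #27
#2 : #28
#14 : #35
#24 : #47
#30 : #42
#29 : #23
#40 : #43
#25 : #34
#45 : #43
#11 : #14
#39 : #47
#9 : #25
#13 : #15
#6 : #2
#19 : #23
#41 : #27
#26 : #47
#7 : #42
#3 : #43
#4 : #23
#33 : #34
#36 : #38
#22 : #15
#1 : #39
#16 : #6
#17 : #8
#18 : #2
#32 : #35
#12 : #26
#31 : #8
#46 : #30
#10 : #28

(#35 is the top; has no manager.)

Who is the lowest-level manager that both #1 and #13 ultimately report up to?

#1's chain of managers is #39, #47, #44, #34, #35. #13's chain of managers is #15, #28, #38, #34, #35. The first manager that appears in both chains is #34.

#34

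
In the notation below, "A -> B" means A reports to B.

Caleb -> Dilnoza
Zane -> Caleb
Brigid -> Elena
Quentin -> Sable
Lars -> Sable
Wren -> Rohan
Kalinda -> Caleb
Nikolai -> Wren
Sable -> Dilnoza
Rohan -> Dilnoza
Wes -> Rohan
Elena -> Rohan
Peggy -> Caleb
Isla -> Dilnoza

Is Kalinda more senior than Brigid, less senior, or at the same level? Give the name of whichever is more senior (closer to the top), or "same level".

Kalinda is 2 levels below Dilnoza; Brigid is 3. Kalinda is higher.

Kalinda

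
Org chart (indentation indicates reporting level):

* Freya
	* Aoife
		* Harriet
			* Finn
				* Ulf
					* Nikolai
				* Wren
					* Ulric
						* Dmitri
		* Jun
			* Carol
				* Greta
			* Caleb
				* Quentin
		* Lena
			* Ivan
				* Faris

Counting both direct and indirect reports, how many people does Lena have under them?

2

Lena directly manages Ivan. Under Ivan: Faris (1). That's 2 in total.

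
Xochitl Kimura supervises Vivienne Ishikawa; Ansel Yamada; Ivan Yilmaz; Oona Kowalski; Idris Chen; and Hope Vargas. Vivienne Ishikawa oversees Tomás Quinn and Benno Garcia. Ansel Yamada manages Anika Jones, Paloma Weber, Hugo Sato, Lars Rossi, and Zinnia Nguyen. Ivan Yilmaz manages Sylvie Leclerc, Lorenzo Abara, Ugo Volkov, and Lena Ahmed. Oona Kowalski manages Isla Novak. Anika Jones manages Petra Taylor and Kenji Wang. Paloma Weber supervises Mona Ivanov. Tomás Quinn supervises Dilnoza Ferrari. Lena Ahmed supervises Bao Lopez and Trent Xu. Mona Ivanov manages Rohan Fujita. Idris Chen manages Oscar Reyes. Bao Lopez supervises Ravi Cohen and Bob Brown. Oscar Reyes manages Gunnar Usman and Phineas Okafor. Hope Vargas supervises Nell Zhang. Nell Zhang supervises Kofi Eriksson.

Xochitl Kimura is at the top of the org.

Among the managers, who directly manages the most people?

Xochitl Kimura

Direct-report counts: Xochitl Kimura has 6; Hope Vargas has 1; Nell Zhang has 1; Idris Chen has 1; Oscar Reyes has 2; Oona Kowalski has 1; Ivan Yilmaz has 4; Lena Ahmed has 2; Bao Lopez has 2; Ansel Yamada has 5; Paloma Weber has 1; Mona Ivanov has 1; Anika Jones has 2; Vivienne Ishikawa has 2; Tomás Quinn has 1. The largest is 6, held by Xochitl Kimura.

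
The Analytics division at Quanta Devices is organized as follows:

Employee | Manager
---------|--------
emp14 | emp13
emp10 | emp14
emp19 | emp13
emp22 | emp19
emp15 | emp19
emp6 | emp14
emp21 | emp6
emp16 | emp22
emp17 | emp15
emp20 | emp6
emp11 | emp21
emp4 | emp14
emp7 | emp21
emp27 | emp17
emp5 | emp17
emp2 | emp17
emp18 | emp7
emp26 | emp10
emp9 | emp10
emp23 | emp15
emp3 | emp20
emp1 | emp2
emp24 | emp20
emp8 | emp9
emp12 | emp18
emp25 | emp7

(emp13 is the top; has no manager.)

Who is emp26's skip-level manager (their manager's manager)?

emp14

emp26 reports to emp10, and emp10 reports to emp14. So emp26's skip-level manager is emp14.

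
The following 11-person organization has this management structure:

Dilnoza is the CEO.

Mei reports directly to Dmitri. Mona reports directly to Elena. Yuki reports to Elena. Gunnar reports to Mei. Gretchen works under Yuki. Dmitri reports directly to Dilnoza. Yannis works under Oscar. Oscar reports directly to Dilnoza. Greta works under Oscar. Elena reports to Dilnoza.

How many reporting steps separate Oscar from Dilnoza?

1

Chain from Oscar up to Dilnoza: Oscar → Dilnoza. That is 1 step up, so Oscar is 1 level below Dilnoza.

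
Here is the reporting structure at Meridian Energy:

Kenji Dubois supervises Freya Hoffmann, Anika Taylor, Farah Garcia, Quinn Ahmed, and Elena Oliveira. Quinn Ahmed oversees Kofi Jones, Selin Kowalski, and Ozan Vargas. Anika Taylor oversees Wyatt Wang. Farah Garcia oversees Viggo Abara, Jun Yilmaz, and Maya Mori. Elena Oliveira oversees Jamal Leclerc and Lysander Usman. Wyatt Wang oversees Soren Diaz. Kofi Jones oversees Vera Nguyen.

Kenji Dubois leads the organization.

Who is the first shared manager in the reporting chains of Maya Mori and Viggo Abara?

Farah Garcia

Maya Mori's chain of managers is Farah Garcia, Kenji Dubois. Viggo Abara's chain of managers is Farah Garcia, Kenji Dubois. The first manager that appears in both chains is Farah Garcia.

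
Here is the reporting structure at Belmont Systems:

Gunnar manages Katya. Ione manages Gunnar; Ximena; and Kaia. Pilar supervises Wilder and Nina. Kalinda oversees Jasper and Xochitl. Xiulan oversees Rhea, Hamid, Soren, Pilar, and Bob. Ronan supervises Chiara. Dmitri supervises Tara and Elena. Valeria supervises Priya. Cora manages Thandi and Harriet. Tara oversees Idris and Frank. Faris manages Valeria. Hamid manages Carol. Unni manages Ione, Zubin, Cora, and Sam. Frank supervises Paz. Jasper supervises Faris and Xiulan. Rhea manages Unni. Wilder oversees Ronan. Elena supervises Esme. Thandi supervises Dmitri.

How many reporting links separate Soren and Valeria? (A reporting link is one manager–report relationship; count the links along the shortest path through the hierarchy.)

4

Soren is 2 levels below Jasper, and Valeria is 2 levels below Jasper (their lowest common manager). The shortest path runs up from Soren to Jasper and back down to Valeria: 2 + 2 = 4 links.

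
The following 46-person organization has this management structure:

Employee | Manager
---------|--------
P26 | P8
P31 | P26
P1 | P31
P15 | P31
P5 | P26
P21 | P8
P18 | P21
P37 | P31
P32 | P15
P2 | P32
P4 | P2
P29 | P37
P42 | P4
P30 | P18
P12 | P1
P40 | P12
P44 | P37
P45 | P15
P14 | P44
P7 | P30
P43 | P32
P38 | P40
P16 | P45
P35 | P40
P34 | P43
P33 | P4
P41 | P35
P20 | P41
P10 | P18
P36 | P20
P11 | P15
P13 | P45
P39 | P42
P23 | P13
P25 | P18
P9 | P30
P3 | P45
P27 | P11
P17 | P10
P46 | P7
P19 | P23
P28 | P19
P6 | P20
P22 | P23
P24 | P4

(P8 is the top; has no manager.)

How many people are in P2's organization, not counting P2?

P2 directly manages P4. Under P4: P24, P33, P42, P39 (4). That's 5 in total.

5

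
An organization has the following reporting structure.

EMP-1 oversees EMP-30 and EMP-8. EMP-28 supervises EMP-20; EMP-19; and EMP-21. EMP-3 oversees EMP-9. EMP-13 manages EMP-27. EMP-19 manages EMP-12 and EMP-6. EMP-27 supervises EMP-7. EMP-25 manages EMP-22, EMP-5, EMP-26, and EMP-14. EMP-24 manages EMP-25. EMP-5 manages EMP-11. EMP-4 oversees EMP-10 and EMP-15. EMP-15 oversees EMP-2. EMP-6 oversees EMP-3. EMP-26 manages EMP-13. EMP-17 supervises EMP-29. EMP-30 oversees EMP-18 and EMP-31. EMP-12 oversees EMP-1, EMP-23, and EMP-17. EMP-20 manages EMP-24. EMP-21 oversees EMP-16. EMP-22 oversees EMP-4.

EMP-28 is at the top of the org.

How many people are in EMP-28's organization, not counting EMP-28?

30

EMP-28 directly manages EMP-20, EMP-19, EMP-21. Under EMP-20: EMP-24, EMP-25, EMP-14, EMP-26, EMP-13, EMP-27, EMP-7, EMP-5, EMP-11, EMP-22, EMP-4, EMP-15, EMP-2, EMP-10 (14). Under EMP-19: EMP-12, EMP-17, EMP-29, EMP-23, EMP-1, EMP-8, EMP-30, EMP-18, EMP-31, EMP-6, EMP-3, EMP-9 (12). Under EMP-21: EMP-16 (1). So EMP-28's organization is 3 direct reports plus everyone under them: 15 + 13 + 2 = 30.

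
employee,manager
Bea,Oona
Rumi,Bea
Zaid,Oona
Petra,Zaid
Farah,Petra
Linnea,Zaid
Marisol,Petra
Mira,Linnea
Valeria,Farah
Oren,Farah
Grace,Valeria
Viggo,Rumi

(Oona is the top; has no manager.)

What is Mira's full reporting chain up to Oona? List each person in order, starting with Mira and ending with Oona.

Mira reports to Linnea. Linnea reports to Zaid. Zaid reports to Oona. Oona is at the top.

Mira -> Linnea -> Zaid -> Oona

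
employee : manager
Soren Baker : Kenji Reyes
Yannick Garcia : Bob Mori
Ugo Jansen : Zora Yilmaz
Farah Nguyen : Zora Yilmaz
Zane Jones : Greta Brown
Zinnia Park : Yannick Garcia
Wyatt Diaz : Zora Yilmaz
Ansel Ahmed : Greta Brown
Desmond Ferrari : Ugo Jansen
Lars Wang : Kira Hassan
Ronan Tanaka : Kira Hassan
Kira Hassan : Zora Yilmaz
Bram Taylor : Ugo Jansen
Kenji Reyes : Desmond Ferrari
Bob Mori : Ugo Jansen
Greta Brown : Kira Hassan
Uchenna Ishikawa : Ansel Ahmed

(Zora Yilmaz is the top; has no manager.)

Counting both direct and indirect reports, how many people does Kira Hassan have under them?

6

Kira Hassan directly manages Greta Brown, Ronan Tanaka, Lars Wang. Under Greta Brown: Zane Jones, Ansel Ahmed, Uchenna Ishikawa (3). Ronan Tanaka has no reports. Lars Wang has no reports. So Kira Hassan's organization is 3 direct reports plus everyone under them: 4 + 1 + 1 = 6.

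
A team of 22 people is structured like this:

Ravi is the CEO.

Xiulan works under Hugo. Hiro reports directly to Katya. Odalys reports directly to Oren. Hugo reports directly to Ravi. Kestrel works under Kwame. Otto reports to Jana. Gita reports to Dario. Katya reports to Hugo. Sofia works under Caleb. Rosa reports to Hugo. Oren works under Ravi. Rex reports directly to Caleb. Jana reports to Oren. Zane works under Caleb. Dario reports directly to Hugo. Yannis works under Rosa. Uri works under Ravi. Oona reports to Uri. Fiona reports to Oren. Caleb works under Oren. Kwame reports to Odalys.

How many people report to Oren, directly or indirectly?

Oren directly manages Fiona, Odalys, Caleb, Jana. Fiona has no reports. Under Odalys: Kwame, Kestrel (2). Under Caleb: Rex, Sofia, Zane (3). Under Jana: Otto (1). So Oren's organization is 4 direct reports plus everyone under them: 1 + 3 + 4 + 2 = 10.

10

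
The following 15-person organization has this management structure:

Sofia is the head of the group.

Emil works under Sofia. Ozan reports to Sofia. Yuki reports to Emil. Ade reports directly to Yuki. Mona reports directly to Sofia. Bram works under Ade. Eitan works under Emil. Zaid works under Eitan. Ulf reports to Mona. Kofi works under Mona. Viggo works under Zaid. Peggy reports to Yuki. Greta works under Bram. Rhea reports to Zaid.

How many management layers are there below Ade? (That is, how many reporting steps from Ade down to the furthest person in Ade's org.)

The longest chain under Ade runs Ade → Bram → Greta, which is 2 levels below Ade.

2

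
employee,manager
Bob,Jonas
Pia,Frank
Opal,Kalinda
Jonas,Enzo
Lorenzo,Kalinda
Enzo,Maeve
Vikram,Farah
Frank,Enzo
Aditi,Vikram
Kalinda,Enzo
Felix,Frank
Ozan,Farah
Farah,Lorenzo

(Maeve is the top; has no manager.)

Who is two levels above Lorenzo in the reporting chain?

Enzo

Lorenzo reports to Kalinda, and Kalinda reports to Enzo. So Lorenzo's skip-level manager is Enzo.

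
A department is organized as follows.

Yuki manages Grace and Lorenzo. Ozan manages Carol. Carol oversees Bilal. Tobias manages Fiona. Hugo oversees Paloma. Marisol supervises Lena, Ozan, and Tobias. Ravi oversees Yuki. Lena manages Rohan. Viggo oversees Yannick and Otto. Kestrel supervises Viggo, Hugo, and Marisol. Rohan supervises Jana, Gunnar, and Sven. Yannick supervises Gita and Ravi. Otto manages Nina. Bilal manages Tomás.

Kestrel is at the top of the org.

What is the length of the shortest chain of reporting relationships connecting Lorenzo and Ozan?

7

Lorenzo is 5 levels below Kestrel, and Ozan is 2 levels below Kestrel (their lowest common manager). The shortest path runs up from Lorenzo to Kestrel and back down to Ozan: 5 + 2 = 7 links.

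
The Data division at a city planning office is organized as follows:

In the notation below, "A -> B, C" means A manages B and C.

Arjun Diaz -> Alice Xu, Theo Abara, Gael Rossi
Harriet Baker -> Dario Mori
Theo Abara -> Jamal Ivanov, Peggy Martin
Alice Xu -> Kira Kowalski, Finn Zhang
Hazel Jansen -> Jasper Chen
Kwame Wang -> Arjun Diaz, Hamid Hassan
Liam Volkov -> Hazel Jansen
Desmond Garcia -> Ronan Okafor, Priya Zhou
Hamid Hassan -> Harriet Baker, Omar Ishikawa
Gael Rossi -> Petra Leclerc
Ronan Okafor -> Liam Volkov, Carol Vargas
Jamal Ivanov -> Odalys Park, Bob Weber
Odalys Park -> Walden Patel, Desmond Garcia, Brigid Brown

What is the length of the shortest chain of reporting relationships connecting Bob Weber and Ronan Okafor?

Bob Weber is 1 level below Jamal Ivanov, and Ronan Okafor is 3 levels below Jamal Ivanov (their lowest common manager). The shortest path runs up from Bob Weber to Jamal Ivanov and back down to Ronan Okafor: 1 + 3 = 4 links.

4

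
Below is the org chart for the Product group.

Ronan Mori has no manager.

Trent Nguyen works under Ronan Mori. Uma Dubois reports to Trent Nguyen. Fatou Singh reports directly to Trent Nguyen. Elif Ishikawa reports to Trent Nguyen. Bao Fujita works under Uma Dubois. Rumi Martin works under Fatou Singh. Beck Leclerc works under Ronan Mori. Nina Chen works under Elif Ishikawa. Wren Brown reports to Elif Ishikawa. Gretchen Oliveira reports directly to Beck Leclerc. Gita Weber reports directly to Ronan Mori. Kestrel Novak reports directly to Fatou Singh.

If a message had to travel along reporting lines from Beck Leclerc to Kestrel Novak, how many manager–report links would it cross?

Beck Leclerc is 1 level below Ronan Mori, and Kestrel Novak is 3 levels below Ronan Mori (their lowest common manager). The shortest path runs up from Beck Leclerc to Ronan Mori and back down to Kestrel Novak: 1 + 3 = 4 links.

4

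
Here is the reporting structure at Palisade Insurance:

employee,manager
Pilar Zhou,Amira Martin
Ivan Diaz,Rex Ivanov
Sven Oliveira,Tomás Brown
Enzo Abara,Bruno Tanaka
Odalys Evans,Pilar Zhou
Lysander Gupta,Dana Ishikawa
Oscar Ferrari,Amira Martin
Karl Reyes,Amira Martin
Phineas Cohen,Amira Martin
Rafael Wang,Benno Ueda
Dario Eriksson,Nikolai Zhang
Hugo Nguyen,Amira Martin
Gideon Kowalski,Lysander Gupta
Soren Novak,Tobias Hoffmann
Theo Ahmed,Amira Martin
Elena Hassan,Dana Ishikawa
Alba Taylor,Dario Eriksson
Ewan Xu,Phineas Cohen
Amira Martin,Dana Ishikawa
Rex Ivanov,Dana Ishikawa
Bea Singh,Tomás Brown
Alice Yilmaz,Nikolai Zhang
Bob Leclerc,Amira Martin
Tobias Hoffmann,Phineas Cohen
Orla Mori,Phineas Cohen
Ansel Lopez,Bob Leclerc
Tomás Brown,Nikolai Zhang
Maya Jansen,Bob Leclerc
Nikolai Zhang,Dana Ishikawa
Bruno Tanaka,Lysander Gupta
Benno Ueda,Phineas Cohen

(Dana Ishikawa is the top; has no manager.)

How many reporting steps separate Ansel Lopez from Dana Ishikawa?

Chain from Ansel Lopez up to Dana Ishikawa: Ansel Lopez → Bob Leclerc → Amira Martin → Dana Ishikawa. That is 3 steps up, so Ansel Lopez is 3 levels below Dana Ishikawa.

3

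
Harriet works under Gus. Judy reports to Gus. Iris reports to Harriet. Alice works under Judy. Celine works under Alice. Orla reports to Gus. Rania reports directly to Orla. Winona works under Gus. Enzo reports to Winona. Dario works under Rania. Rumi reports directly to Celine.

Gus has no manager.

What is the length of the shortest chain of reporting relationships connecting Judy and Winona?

Judy is 1 level below Gus, and Winona is 1 level below Gus (their lowest common manager). The shortest path runs up from Judy to Gus and back down to Winona: 1 + 1 = 2 links.

2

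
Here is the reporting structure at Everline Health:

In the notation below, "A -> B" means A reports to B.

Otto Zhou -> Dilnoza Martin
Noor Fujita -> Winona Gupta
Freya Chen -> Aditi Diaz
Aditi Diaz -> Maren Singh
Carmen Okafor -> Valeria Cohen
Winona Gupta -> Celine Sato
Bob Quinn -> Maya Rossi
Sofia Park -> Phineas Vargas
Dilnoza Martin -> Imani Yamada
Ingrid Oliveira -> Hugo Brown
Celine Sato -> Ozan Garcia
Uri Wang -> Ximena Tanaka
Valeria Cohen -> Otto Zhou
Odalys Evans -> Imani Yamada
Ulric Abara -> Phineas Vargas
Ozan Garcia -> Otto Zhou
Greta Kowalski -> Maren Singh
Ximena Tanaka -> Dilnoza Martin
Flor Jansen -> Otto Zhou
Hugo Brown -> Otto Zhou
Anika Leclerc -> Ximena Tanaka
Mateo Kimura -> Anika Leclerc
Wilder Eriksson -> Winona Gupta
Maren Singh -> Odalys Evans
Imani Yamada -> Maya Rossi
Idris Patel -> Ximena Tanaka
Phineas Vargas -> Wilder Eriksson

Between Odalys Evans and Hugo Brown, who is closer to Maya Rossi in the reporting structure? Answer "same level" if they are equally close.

Odalys Evans

Odalys Evans is 2 levels below Maya Rossi; Hugo Brown is 4. Odalys Evans is higher.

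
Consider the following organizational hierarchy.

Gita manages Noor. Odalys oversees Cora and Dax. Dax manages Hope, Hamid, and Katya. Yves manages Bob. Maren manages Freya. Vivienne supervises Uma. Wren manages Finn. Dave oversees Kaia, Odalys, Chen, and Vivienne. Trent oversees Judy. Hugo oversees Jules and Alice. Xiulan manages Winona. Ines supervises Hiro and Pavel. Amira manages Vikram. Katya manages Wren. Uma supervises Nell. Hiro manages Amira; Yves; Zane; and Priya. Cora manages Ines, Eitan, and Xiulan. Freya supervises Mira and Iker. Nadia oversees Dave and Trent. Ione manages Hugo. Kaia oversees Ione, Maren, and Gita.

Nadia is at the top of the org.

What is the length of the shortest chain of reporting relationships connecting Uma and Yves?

Uma is 2 levels below Dave, and Yves is 5 levels below Dave (their lowest common manager). The shortest path runs up from Uma to Dave and back down to Yves: 2 + 5 = 7 links.

7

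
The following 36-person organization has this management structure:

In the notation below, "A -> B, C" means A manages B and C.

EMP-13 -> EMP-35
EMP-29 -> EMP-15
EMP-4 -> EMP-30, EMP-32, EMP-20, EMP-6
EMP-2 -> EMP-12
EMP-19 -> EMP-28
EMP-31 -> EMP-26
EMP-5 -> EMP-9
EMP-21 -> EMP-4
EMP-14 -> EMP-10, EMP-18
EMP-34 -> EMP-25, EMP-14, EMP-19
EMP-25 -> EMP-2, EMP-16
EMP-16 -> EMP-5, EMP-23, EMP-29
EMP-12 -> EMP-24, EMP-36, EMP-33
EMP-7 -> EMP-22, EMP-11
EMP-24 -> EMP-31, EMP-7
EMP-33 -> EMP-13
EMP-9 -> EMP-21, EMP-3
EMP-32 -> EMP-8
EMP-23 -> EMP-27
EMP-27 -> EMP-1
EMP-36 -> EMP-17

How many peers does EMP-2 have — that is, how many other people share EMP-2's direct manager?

1

EMP-2 reports to EMP-25. EMP-25's other direct reports are EMP-16 — 1 peer.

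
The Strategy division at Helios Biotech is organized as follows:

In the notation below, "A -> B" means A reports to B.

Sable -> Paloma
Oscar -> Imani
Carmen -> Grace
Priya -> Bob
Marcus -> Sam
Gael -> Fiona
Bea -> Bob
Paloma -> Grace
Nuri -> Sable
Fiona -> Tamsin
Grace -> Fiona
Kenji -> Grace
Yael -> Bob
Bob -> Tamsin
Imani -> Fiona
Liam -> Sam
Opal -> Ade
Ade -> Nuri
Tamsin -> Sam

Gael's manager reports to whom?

Tamsin

Gael reports to Fiona, and Fiona reports to Tamsin. So Gael's skip-level manager is Tamsin.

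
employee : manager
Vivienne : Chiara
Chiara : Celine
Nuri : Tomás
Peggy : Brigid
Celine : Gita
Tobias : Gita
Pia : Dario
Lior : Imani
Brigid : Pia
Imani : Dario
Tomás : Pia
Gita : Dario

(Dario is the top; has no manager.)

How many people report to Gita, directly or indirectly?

Gita directly manages Celine, Tobias. Under Celine: Chiara, Vivienne (2). Tobias has no reports. So Gita's organization is 2 direct reports plus everyone under them: 3 + 1 = 4.

4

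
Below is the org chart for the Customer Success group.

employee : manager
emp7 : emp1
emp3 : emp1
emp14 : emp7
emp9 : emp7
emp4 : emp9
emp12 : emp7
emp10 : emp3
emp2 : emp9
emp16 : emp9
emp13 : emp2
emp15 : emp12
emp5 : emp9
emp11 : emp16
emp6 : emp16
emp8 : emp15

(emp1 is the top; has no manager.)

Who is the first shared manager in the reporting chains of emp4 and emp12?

emp7

emp4's chain of managers is emp9, emp7, emp1. emp12's chain of managers is emp7, emp1. The first manager that appears in both chains is emp7.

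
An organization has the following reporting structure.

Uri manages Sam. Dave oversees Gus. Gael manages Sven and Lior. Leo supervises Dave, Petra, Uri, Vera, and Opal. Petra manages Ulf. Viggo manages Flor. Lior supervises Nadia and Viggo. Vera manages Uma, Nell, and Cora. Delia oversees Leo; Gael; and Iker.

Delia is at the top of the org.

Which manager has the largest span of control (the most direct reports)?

Leo

Direct-report counts: Delia has 3; Gael has 2; Lior has 2; Viggo has 1; Leo has 5; Vera has 3; Uri has 1; Petra has 1; Dave has 1. The largest is 5, held by Leo.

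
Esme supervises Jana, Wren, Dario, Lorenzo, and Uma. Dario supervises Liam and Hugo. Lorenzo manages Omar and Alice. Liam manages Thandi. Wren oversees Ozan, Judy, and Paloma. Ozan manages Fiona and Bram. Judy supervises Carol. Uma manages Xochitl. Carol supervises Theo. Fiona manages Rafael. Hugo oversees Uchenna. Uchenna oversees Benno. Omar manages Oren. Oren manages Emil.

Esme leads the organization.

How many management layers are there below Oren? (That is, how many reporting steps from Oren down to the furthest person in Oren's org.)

1

The longest chain under Oren runs Oren → Emil, which is 1 level below Oren.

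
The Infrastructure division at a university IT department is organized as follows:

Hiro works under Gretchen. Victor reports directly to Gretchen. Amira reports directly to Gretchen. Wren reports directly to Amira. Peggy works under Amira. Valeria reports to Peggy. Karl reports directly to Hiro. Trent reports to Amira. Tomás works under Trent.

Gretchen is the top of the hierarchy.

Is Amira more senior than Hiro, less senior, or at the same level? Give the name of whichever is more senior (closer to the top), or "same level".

same level

Both Amira and Hiro are 1 level below Gretchen.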